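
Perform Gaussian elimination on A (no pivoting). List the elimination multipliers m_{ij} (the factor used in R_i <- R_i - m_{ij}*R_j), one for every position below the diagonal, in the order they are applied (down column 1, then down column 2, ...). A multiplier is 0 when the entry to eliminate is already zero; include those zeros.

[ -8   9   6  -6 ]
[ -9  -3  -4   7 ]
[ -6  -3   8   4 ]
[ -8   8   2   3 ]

multipliers: 9/8, 3/4, 1, 26/35, 8/105, -167/603

Forward elimination:
R2 <- R2 - (9/8)*R1:  [      0  -105/8   -43/4    55/4 ]
R3 <- R3 - (3/4)*R1:  [     0  -39/4    7/2   17/2 ]
R4 <- R4 - (1)*R1:  [  0  -1  -4   9 ]
R3 <- R3 - (26/35)*R2:  [      0       0  402/35   -12/7 ]
R4 <- R4 - (8/105)*R2:  [        0         0  -334/105    167/21 ]
R4 <- R4 - (-167/603)*R3:  [      0       0       0  501/67 ]
Multipliers (in order of application): m_{21} = 9/8, m_{31} = 3/4, m_{41} = 1, m_{32} = 26/35, m_{42} = 8/105, m_{43} = -167/603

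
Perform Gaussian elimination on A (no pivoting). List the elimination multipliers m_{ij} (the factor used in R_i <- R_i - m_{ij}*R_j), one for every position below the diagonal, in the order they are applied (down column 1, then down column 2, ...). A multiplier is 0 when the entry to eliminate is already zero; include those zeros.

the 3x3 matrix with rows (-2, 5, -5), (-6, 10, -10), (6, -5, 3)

Forward elimination:
R2 <- R2 - (3)*R1:  [  0  -5   5 ]
R3 <- R3 - (-3)*R1:  [   0   10  -12 ]
R3 <- R3 - (-2)*R2:  [  0   0  -2 ]
Multipliers (in order of application): m_{21} = 3, m_{31} = -3, m_{32} = -2

multipliers: 3, -3, -2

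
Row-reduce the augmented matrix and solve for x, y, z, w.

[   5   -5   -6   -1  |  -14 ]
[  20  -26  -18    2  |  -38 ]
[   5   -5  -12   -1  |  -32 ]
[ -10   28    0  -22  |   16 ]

Forward elimination on [A|b]:
R2 <- R2 - (4)*R1:  [  0  -6   6   6  18 ]
R3 <- R3 - (1)*R1:  [   0    0   -6    0  -18 ]
R4 <- R4 - (-2)*R1:  [   0   18  -12  -24  -12 ]
R4 <- R4 - (-3)*R2:  [  0   0   6  -6  42 ]
R4 <- R4 - (-1)*R3:  [  0   0   0  -6  24 ]
Row echelon form:
[ 5  -5  -6  -1  |  -14 ]
[ 0  -6   6   6  |   18 ]
[ 0   0  -6   0  |  -18 ]
[ 0   0   0  -6  |   24 ]
Back-substitution:
w = (24) / -6 = -4
z = (-18) / -6 = 3
y = (18 - (6)*(3) - (6)*(-4)) / -6 = -4
x = (-14 - (-5)*(-4) - (-6)*(3) - (-1)*(-4)) / 5 = -4

(-4, -4, 3, -4)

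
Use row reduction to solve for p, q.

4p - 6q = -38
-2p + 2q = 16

(-5, 3)

Forward elimination on [A|b]:
R2 <- R2 - (-1/2)*R1:  [  0  -1  -3 ]
Row echelon form:
[ 4  -6  |  -38 ]
[ 0  -1  |   -3 ]
Back-substitution:
q = (-3) / -1 = 3
p = (-38 - (-6)*(3)) / 4 = -5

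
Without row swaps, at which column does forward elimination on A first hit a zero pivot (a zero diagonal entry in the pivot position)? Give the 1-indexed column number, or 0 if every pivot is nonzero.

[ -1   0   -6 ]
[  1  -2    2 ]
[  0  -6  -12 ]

first zero-pivot column = 3

Naive forward elimination:
R2 <- R2 - (-1)*R1:  [  0  -2  -4 ]
R3 <- R3 - (3)*R2:  [ 0  0  0 ]
Matrix at this point:
[ -1   0  -6 ]
[  0  -2  -4 ]
[  0   0   0 ]
Pivot entry (3,3) in the last row is zero and there are no rows below to swap with -> zero pivot in column 3 (A is singular).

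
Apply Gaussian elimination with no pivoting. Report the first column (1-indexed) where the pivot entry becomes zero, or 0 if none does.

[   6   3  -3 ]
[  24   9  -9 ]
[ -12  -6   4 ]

Naive forward elimination:
R2 <- R2 - (4)*R1:  [  0  -3   3 ]
R3 <- R3 - (-2)*R1:  [  0   0  -2 ]
All pivots nonzero; naive elimination completes without hitting a zero pivot.

first zero-pivot column = 0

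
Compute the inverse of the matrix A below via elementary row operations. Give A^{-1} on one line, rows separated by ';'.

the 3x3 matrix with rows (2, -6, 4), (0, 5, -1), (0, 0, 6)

Gauss-Jordan on [A | I]:
R1 <- (1/2)*R1:  [   1   -3    2  |  1/2    0    0 ]
R2 <- (1/5)*R2:  [    0     1  -1/5  |     0   1/5     0 ]
R1 <- R1 - (-3)*R2:  [   1    0  7/5  |  1/2  3/5    0 ]
R3 <- (1/6)*R3:  [   0    0    1  |    0    0  1/6 ]
R1 <- R1 - (7/5)*R3:  [     1      0      0  |    1/2    3/5  -7/30 ]
R2 <- R2 - (-1/5)*R3:  [    0     1     0  |     0   1/5  1/30 ]
Right block of [I | A^{-1}] is the inverse:
[ 1/2  3/5  -7/30 ]
[   0  1/5   1/30 ]
[   0    0    1/6 ]

inverse = [1/2 3/5 -7/30; 0 1/5 1/30; 0 0 1/6]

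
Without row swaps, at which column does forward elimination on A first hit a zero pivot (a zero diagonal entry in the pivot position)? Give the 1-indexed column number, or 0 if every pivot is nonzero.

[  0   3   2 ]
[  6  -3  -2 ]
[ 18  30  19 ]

Naive forward elimination:
Pivot entry (1,1) is zero but row 2 has 6 in column 1 -> naive elimination stops; a row interchange (e.g. R1 <-> R2) would be required here.

first zero-pivot column = 1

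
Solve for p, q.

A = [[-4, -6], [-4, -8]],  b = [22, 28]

(-1, -3)

Forward elimination on [A|b]:
R2 <- R2 - (1)*R1:  [  0  -2   6 ]
Row echelon form:
[ -4  -6  |  22 ]
[  0  -2  |   6 ]
Back-substitution:
q = (6) / -2 = -3
p = (22 - (-6)*(-3)) / -4 = -1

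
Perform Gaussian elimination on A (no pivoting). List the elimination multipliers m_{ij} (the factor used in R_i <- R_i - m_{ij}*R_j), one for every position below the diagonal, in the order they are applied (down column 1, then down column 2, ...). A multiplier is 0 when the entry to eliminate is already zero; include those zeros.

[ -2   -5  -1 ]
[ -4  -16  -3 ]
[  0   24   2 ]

Forward elimination:
R2 <- R2 - (2)*R1:  [  0  -6  -1 ]
R3: entry in column 1 is already 0 -> m_{31} = 0 (no row operation needed)
R3 <- R3 - (-4)*R2:  [  0   0  -2 ]
Multipliers (in order of application): m_{21} = 2, m_{31} = 0, m_{32} = -4

multipliers: 2, 0, -4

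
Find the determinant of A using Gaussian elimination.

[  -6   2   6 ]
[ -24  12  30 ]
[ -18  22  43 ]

det(A) = -24

Forward elimination:
R2 <- R2 - (4)*R1:  [ 0  4  6 ]
R3 <- R3 - (3)*R1:  [  0  16  25 ]
R3 <- R3 - (4)*R2:  [ 0  0  1 ]
Upper-triangular form:
[ -6  2  6 ]
[  0  4  6 ]
[  0  0  1 ]
det(A) = (-1)^0 * (-6) * (4) * (1) = -24  (0 row swaps -> sign +1)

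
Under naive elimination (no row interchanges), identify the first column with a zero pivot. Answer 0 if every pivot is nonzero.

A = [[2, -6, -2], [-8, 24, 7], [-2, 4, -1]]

Naive forward elimination:
R2 <- R2 - (-4)*R1:  [  0   0  -1 ]
R3 <- R3 - (-1)*R1:  [  0  -2  -3 ]
Matrix at this point:
[ 2  -6  -2 ]
[ 0   0  -1 ]
[ 0  -2  -3 ]
Pivot entry (2,2) is zero but row 3 has -2 in column 2 -> naive elimination stops; a row interchange (e.g. R2 <-> R3) would be required here.

first zero-pivot column = 2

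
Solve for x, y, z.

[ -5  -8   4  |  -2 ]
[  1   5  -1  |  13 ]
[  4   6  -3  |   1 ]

(-2, 4, 5)

Forward elimination on [A|b]:
R2 <- R2 - (-1/5)*R1:  [    0  17/5  -1/5  63/5 ]
R3 <- R3 - (-4/5)*R1:  [    0  -2/5   1/5  -3/5 ]
R3 <- R3 - (-2/17)*R2:  [     0      0   3/17  15/17 ]
Row echelon form:
[ -5    -8     4  |     -2 ]
[  0  17/5  -1/5  |   63/5 ]
[  0     0  3/17  |  15/17 ]
Back-substitution:
z = (15/17) / (3/17) = 5
y = (63/5 - (-1/5)*(5)) / (17/5) = 4
x = (-2 - (-8)*(4) - (4)*(5)) / -5 = -2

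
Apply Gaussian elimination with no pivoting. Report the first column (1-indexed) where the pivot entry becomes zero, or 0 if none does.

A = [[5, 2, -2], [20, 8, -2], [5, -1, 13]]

Naive forward elimination:
R2 <- R2 - (4)*R1:  [ 0  0  6 ]
R3 <- R3 - (1)*R1:  [  0  -3  15 ]
Matrix at this point:
[ 5   2  -2 ]
[ 0   0   6 ]
[ 0  -3  15 ]
Pivot entry (2,2) is zero but row 3 has -3 in column 2 -> naive elimination stops; a row interchange (e.g. R2 <-> R3) would be required here.

first zero-pivot column = 2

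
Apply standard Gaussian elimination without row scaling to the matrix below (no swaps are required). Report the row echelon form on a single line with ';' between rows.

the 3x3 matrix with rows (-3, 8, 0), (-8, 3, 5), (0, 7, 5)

REF = [-3 8 0; 0 -55/3 5; 0 0 76/11]

Forward elimination:
R2 <- R2 - (8/3)*R1:  [     0  -55/3      5 ]
R3 <- R3 - (-21/55)*R2:  [     0      0  76/11 ]
Row echelon form:
[ -3      8      0 ]
[  0  -55/3      5 ]
[  0      0  76/11 ]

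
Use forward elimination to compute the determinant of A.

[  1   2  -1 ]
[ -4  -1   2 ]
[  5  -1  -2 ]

Forward elimination:
R2 <- R2 - (-4)*R1:  [  0   7  -2 ]
R3 <- R3 - (5)*R1:  [   0  -11    3 ]
R3 <- R3 - (-11/7)*R2:  [    0     0  -1/7 ]
Upper-triangular form:
[ 1  2    -1 ]
[ 0  7    -2 ]
[ 0  0  -1/7 ]
det(A) = (-1)^0 * (1) * (7) * (-1/7) = -1  (0 row swaps -> sign +1)

det(A) = -1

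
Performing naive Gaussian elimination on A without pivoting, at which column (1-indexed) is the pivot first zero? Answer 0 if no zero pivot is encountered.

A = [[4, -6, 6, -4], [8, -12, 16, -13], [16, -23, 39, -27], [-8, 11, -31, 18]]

first zero-pivot column = 2

Naive forward elimination:
R2 <- R2 - (2)*R1:  [  0   0   4  -5 ]
R3 <- R3 - (4)*R1:  [   0    1   15  -11 ]
R4 <- R4 - (-2)*R1:  [   0   -1  -19   10 ]
Matrix at this point:
[ 4  -6    6   -4 ]
[ 0   0    4   -5 ]
[ 0   1   15  -11 ]
[ 0  -1  -19   10 ]
Pivot entry (2,2) is zero but row 3 has 1 in column 2 -> naive elimination stops; a row interchange (e.g. R2 <-> R3) would be required here.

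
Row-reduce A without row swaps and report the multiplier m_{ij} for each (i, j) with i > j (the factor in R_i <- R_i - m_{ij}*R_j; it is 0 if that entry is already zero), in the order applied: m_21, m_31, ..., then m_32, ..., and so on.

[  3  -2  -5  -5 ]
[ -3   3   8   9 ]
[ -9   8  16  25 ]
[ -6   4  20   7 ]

multipliers: -1, -3, -2, 2, 0, -2

Forward elimination:
R2 <- R2 - (-1)*R1:  [ 0  1  3  4 ]
R3 <- R3 - (-3)*R1:  [  0   2   1  10 ]
R4 <- R4 - (-2)*R1:  [  0   0  10  -3 ]
R3 <- R3 - (2)*R2:  [  0   0  -5   2 ]
R4: entry in column 2 is already 0 -> m_{42} = 0 (no row operation needed)
R4 <- R4 - (-2)*R3:  [ 0  0  0  1 ]
Multipliers (in order of application): m_{21} = -1, m_{31} = -3, m_{41} = -2, m_{32} = 2, m_{42} = 0, m_{43} = -2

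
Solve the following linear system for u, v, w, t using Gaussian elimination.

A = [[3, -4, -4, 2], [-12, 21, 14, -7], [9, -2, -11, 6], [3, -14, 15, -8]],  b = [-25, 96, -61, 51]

(-1, 1, 4, -1)

Forward elimination on [A|b]:
R2 <- R2 - (-4)*R1:  [  0   5  -2   1  -4 ]
R3 <- R3 - (3)*R1:  [  0  10   1   0  14 ]
R4 <- R4 - (1)*R1:  [   0  -10   19  -10   76 ]
R3 <- R3 - (2)*R2:  [  0   0   5  -2  22 ]
R4 <- R4 - (-2)*R2:  [  0   0  15  -8  68 ]
R4 <- R4 - (3)*R3:  [  0   0   0  -2   2 ]
Row echelon form:
[ 3  -4  -4   2  |  -25 ]
[ 0   5  -2   1  |   -4 ]
[ 0   0   5  -2  |   22 ]
[ 0   0   0  -2  |    2 ]
Back-substitution:
t = (2) / -2 = -1
w = (22 - (-2)*(-1)) / 5 = 4
v = (-4 - (-2)*(4) - (1)*(-1)) / 5 = 1
u = (-25 - (-4)*(1) - (-4)*(4) - (2)*(-1)) / 3 = -1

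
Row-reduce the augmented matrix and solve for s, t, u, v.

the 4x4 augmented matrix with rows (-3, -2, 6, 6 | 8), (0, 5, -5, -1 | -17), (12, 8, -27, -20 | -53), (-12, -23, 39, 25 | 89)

Forward elimination on [A|b]:
R3 <- R3 - (-4)*R1:  [   0    0   -3    4  -21 ]
R4 <- R4 - (4)*R1:  [   0  -15   15    1   57 ]
R4 <- R4 - (-3)*R2:  [  0   0   0  -2   6 ]
Row echelon form:
[ -3  -2   6   6  |    8 ]
[  0   5  -5  -1  |  -17 ]
[  0   0  -3   4  |  -21 ]
[  0   0   0  -2  |    6 ]
Back-substitution:
v = (6) / -2 = -3
u = (-21 - (4)*(-3)) / -3 = 3
t = (-17 - (-5)*(3) - (-1)*(-3)) / 5 = -1
s = (8 - (-2)*(-1) - (6)*(3) - (6)*(-3)) / -3 = -2

(-2, -1, 3, -3)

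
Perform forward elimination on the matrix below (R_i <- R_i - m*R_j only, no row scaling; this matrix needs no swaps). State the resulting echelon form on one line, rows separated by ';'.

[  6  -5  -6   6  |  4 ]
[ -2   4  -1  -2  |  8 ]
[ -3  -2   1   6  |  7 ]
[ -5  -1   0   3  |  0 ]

REF = [6 -5 -6 6 4; 0 7/3 -3 0 28/3; 0 0 -109/14 9 27; 0 0 0 -595/109 -1785/109]

Forward elimination:
R2 <- R2 - (-1/3)*R1:  [    0   7/3    -3     0  28/3 ]
R3 <- R3 - (-1/2)*R1:  [    0  -9/2    -2     9     9 ]
R4 <- R4 - (-5/6)*R1:  [     0  -31/6     -5      8   10/3 ]
R3 <- R3 - (-27/14)*R2:  [       0        0  -109/14        9       27 ]
R4 <- R4 - (-31/14)*R2:  [       0        0  -163/14        8       24 ]
R4 <- R4 - (163/109)*R3:  [         0          0          0   -595/109  -1785/109 ]
Row echelon form:
[ 6   -5       -6         6  |          4 ]
[ 0  7/3       -3         0  |       28/3 ]
[ 0    0  -109/14         9  |         27 ]
[ 0    0        0  -595/109  |  -1785/109 ]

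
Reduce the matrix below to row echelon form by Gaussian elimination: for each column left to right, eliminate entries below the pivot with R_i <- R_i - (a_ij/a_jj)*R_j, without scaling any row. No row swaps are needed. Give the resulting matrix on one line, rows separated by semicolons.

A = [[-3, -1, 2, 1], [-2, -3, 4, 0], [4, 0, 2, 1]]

REF = [-3 -1 2 1; 0 -7/3 8/3 -2/3; 0 0 22/7 19/7]

Forward elimination:
R2 <- R2 - (2/3)*R1:  [    0  -7/3   8/3  -2/3 ]
R3 <- R3 - (-4/3)*R1:  [    0  -4/3  14/3   7/3 ]
R3 <- R3 - (4/7)*R2:  [    0     0  22/7  19/7 ]
Row echelon form:
[ -3    -1     2     1 ]
[  0  -7/3   8/3  -2/3 ]
[  0     0  22/7  19/7 ]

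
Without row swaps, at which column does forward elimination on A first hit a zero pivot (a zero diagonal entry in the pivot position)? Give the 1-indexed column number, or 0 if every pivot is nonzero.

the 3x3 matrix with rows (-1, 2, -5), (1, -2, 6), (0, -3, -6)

Naive forward elimination:
R2 <- R2 - (-1)*R1:  [ 0  0  1 ]
Matrix at this point:
[ -1   2  -5 ]
[  0   0   1 ]
[  0  -3  -6 ]
Pivot entry (2,2) is zero but row 3 has -3 in column 2 -> naive elimination stops; a row interchange (e.g. R2 <-> R3) would be required here.

first zero-pivot column = 2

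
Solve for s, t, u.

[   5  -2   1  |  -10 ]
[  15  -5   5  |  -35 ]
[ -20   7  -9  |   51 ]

(-2, -1, -2)

Forward elimination on [A|b]:
R2 <- R2 - (3)*R1:  [  0   1   2  -5 ]
R3 <- R3 - (-4)*R1:  [  0  -1  -5  11 ]
R3 <- R3 - (-1)*R2:  [  0   0  -3   6 ]
Row echelon form:
[ 5  -2   1  |  -10 ]
[ 0   1   2  |   -5 ]
[ 0   0  -3  |    6 ]
Back-substitution:
u = (6) / -3 = -2
t = (-5 - (2)*(-2)) / 1 = -1
s = (-10 - (-2)*(-1) - (1)*(-2)) / 5 = -2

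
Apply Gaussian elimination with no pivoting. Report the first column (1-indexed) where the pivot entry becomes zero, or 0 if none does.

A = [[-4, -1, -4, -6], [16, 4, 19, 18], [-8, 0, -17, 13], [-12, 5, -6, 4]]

first zero-pivot column = 2

Naive forward elimination:
R2 <- R2 - (-4)*R1:  [  0   0   3  -6 ]
R3 <- R3 - (2)*R1:  [  0   2  -9  25 ]
R4 <- R4 - (3)*R1:  [  0   8   6  22 ]
Matrix at this point:
[ -4  -1  -4  -6 ]
[  0   0   3  -6 ]
[  0   2  -9  25 ]
[  0   8   6  22 ]
Pivot entry (2,2) is zero but row 3 has 2 in column 2 -> naive elimination stops; a row interchange (e.g. R2 <-> R3) would be required here.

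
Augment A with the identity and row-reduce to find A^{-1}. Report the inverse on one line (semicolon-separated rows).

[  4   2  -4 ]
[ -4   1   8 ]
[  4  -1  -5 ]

Gauss-Jordan on [A | I]:
R1 <- (1/4)*R1:  [   1  1/2   -1  |  1/4    0    0 ]
R2 <- R2 - (-4)*R1:  [ 0  3  4  |  1  1  0 ]
R3 <- R3 - (4)*R1:  [  0  -3  -1  |  -1   0   1 ]
R2 <- (1/3)*R2:  [   0    1  4/3  |  1/3  1/3    0 ]
R1 <- R1 - (1/2)*R2:  [    1     0  -5/3  |  1/12  -1/6     0 ]
R3 <- R3 - (-3)*R2:  [ 0  0  3  |  0  1  1 ]
R3 <- (1/3)*R3:  [   0    0    1  |    0  1/3  1/3 ]
R1 <- R1 - (-5/3)*R3:  [    1     0     0  |  1/12  7/18   5/9 ]
R2 <- R2 - (4/3)*R3:  [    0     1     0  |   1/3  -1/9  -4/9 ]
Right block of [I | A^{-1}] is the inverse:
[ 1/12  7/18   5/9 ]
[  1/3  -1/9  -4/9 ]
[    0   1/3   1/3 ]

inverse = [1/12 7/18 5/9; 1/3 -1/9 -4/9; 0 1/3 1/3]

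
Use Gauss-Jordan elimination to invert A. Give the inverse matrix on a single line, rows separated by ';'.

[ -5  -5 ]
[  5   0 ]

Gauss-Jordan on [A | I]:
R1 <- (1/-5)*R1:  [    1     1  |  -1/5     0 ]
R2 <- R2 - (5)*R1:  [  0  -5  |   1   1 ]
R2 <- (1/-5)*R2:  [    0     1  |  -1/5  -1/5 ]
R1 <- R1 - (1)*R2:  [   1    0  |    0  1/5 ]
Right block of [I | A^{-1}] is the inverse:
[    0   1/5 ]
[ -1/5  -1/5 ]

inverse = [0 1/5; -1/5 -1/5]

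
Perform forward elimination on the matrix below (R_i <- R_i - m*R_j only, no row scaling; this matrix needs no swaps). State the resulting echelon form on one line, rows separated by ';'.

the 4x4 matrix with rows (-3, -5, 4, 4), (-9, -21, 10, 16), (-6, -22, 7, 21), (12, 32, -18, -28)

REF = [-3 -5 4 4; 0 -6 -2 4; 0 0 3 5; 0 0 0 6]

Forward elimination:
R2 <- R2 - (3)*R1:  [  0  -6  -2   4 ]
R3 <- R3 - (2)*R1:  [   0  -12   -1   13 ]
R4 <- R4 - (-4)*R1:  [   0   12   -2  -12 ]
R3 <- R3 - (2)*R2:  [ 0  0  3  5 ]
R4 <- R4 - (-2)*R2:  [  0   0  -6  -4 ]
R4 <- R4 - (-2)*R3:  [ 0  0  0  6 ]
Row echelon form:
[ -3  -5   4  4 ]
[  0  -6  -2  4 ]
[  0   0   3  5 ]
[  0   0   0  6 ]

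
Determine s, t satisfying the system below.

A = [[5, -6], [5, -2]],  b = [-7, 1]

Forward elimination on [A|b]:
R2 <- R2 - (1)*R1:  [ 0  4  8 ]
Row echelon form:
[ 5  -6  |  -7 ]
[ 0   4  |   8 ]
Back-substitution:
t = (8) / 4 = 2
s = (-7 - (-6)*(2)) / 5 = 1

(1, 2)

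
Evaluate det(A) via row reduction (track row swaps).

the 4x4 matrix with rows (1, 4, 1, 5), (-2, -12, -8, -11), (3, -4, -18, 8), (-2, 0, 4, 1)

Forward elimination:
R2 <- R2 - (-2)*R1:  [  0  -4  -6  -1 ]
R3 <- R3 - (3)*R1:  [   0  -16  -21   -7 ]
R4 <- R4 - (-2)*R1:  [  0   8   6  11 ]
R3 <- R3 - (4)*R2:  [  0   0   3  -3 ]
R4 <- R4 - (-2)*R2:  [  0   0  -6   9 ]
R4 <- R4 - (-2)*R3:  [ 0  0  0  3 ]
Upper-triangular form:
[ 1   4   1   5 ]
[ 0  -4  -6  -1 ]
[ 0   0   3  -3 ]
[ 0   0   0   3 ]
det(A) = (-1)^0 * (1) * (-4) * (3) * (3) = -36  (0 row swaps -> sign +1)

det(A) = -36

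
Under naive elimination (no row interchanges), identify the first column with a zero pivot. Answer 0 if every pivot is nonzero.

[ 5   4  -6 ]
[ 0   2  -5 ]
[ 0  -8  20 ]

Naive forward elimination:
R3 <- R3 - (-4)*R2:  [ 0  0  0 ]
Matrix at this point:
[ 5  4  -6 ]
[ 0  2  -5 ]
[ 0  0   0 ]
Pivot entry (3,3) in the last row is zero and there are no rows below to swap with -> zero pivot in column 3 (A is singular).

first zero-pivot column = 3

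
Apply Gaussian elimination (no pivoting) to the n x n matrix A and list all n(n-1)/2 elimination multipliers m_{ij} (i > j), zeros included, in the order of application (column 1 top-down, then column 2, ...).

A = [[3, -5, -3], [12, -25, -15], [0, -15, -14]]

multipliers: 4, 0, 3

Forward elimination:
R2 <- R2 - (4)*R1:  [  0  -5  -3 ]
R3: entry in column 1 is already 0 -> m_{31} = 0 (no row operation needed)
R3 <- R3 - (3)*R2:  [  0   0  -5 ]
Multipliers (in order of application): m_{21} = 4, m_{31} = 0, m_{32} = 3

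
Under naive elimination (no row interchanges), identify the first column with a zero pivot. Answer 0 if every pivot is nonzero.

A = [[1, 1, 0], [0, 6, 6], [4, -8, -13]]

Naive forward elimination:
R3 <- R3 - (4)*R1:  [   0  -12  -13 ]
R3 <- R3 - (-2)*R2:  [  0   0  -1 ]
All pivots nonzero; naive elimination completes without hitting a zero pivot.

first zero-pivot column = 0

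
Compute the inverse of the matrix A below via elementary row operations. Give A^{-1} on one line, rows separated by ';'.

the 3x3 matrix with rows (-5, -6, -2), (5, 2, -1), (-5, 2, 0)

inverse = [-1/40 1/20 -1/8; -1/16 1/8 3/16; -1/4 -1/2 -1/4]

Gauss-Jordan on [A | I]:
R1 <- (1/-5)*R1:  [    1   6/5   2/5  |  -1/5     0     0 ]
R2 <- R2 - (5)*R1:  [  0  -4  -3  |   1   1   0 ]
R3 <- R3 - (-5)*R1:  [  0   8   2  |  -1   0   1 ]
R2 <- (1/-4)*R2:  [    0     1   3/4  |  -1/4  -1/4     0 ]
R1 <- R1 - (6/5)*R2:  [    1     0  -1/2  |  1/10  3/10     0 ]
R3 <- R3 - (8)*R2:  [  0   0  -4  |   1   2   1 ]
R3 <- (1/-4)*R3:  [    0     0     1  |  -1/4  -1/2  -1/4 ]
R1 <- R1 - (-1/2)*R3:  [     1      0      0  |  -1/40   1/20   -1/8 ]
R2 <- R2 - (3/4)*R3:  [     0      1      0  |  -1/16    1/8   3/16 ]
Right block of [I | A^{-1}] is the inverse:
[ -1/40  1/20  -1/8 ]
[ -1/16   1/8  3/16 ]
[  -1/4  -1/2  -1/4 ]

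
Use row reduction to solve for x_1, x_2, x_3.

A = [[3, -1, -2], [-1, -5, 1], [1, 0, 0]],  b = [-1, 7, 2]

(2, -1, 4)

Forward elimination on [A|b]:
R2 <- R2 - (-1/3)*R1:  [     0  -16/3    1/3   20/3 ]
R3 <- R3 - (1/3)*R1:  [   0  1/3  2/3  7/3 ]
R3 <- R3 - (-1/16)*R2:  [     0      0  11/16   11/4 ]
Row echelon form:
[ 3     -1     -2  |    -1 ]
[ 0  -16/3    1/3  |  20/3 ]
[ 0      0  11/16  |  11/4 ]
Back-substitution:
x_3 = (11/4) / (11/16) = 4
x_2 = (20/3 - (1/3)*(4)) / (-16/3) = -1
x_1 = (-1 - (-1)*(-1) - (-2)*(4)) / 3 = 2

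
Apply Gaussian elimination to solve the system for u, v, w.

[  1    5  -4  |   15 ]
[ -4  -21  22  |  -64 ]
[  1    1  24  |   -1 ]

Forward elimination on [A|b]:
R2 <- R2 - (-4)*R1:  [  0  -1   6  -4 ]
R3 <- R3 - (1)*R1:  [   0   -4   28  -16 ]
R3 <- R3 - (4)*R2:  [ 0  0  4  0 ]
Row echelon form:
[ 1   5  -4  |  15 ]
[ 0  -1   6  |  -4 ]
[ 0   0   4  |   0 ]
Back-substitution:
w = (0) / 4 = 0
v = (-4 - (6)*(0)) / -1 = 4
u = (15 - (5)*(4) - (-4)*(0)) / 1 = -5

(-5, 4, 0)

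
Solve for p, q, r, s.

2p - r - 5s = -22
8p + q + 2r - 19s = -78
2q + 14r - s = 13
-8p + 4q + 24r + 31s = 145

(-3, 1, 1, 3)

Forward elimination on [A|b]:
R2 <- R2 - (4)*R1:  [  0   1   6   1  10 ]
R4 <- R4 - (-4)*R1:  [  0   4  20  11  57 ]
R3 <- R3 - (2)*R2:  [  0   0   2  -3  -7 ]
R4 <- R4 - (4)*R2:  [  0   0  -4   7  17 ]
R4 <- R4 - (-2)*R3:  [ 0  0  0  1  3 ]
Row echelon form:
[ 2  0  -1  -5  |  -22 ]
[ 0  1   6   1  |   10 ]
[ 0  0   2  -3  |   -7 ]
[ 0  0   0   1  |    3 ]
Back-substitution:
s = (3) / 1 = 3
r = (-7 - (-3)*(3)) / 2 = 1
q = (10 - (6)*(1) - (1)*(3)) / 1 = 1
p = (-22 - (-1)*(1) - (-5)*(3)) / 2 = -3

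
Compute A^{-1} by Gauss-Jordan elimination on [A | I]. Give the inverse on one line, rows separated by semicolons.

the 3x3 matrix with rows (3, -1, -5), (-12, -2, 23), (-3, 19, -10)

inverse = [-139/36 -35/36 -11/36; -7/4 -5/12 -1/12; -13/6 -1/2 -1/6]

Gauss-Jordan on [A | I]:
R1 <- (1/3)*R1:  [    1  -1/3  -5/3  |   1/3     0     0 ]
R2 <- R2 - (-12)*R1:  [  0  -6   3  |   4   1   0 ]
R3 <- R3 - (-3)*R1:  [   0   18  -15  |    1    0    1 ]
R2 <- (1/-6)*R2:  [    0     1  -1/2  |  -2/3  -1/6     0 ]
R1 <- R1 - (-1/3)*R2:  [     1      0  -11/6  |    1/9  -1/18      0 ]
R3 <- R3 - (18)*R2:  [  0   0  -6  |  13   3   1 ]
R3 <- (1/-6)*R3:  [     0      0      1  |  -13/6   -1/2   -1/6 ]
R1 <- R1 - (-11/6)*R3:  [       1        0        0  |  -139/36   -35/36   -11/36 ]
R2 <- R2 - (-1/2)*R3:  [     0      1      0  |   -7/4  -5/12  -1/12 ]
Right block of [I | A^{-1}] is the inverse:
[ -139/36  -35/36  -11/36 ]
[    -7/4   -5/12   -1/12 ]
[   -13/6    -1/2    -1/6 ]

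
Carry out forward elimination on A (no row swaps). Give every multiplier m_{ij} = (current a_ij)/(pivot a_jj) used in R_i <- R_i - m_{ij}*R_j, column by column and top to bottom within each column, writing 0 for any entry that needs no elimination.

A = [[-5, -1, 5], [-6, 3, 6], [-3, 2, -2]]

Forward elimination:
R2 <- R2 - (6/5)*R1:  [    0  21/5     0 ]
R3 <- R3 - (3/5)*R1:  [    0  13/5    -5 ]
R3 <- R3 - (13/21)*R2:  [  0   0  -5 ]
Multipliers (in order of application): m_{21} = 6/5, m_{31} = 3/5, m_{32} = 13/21

multipliers: 6/5, 3/5, 13/21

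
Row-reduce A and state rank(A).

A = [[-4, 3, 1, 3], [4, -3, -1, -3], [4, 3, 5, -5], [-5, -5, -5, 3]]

rank(A) = 3

Row reduction:
R2 <- R2 - (-1)*R1:  [ 0  0  0  0 ]
R3 <- R3 - (-1)*R1:  [  0   6   6  -2 ]
R4 <- R4 - (5/4)*R1:  [     0  -35/4  -25/4   -3/4 ]
R2 <-> R3   (pivot in column 2 was zero)
[ -4      3      1     3 ]
[  0      6      6    -2 ]
[  0      0      0     0 ]
[  0  -35/4  -25/4  -3/4 ]
R4 <- R4 - (-35/24)*R2:  [     0      0    5/2  -11/3 ]
R3 <-> R4   (pivot in column 3 was zero)
[ -4  3    1      3 ]
[  0  6    6     -2 ]
[  0  0  5/2  -11/3 ]
[  0  0    0      0 ]
Row echelon form:
[ -4  3    1      3 ]
[  0  6    6     -2 ]
[  0  0  5/2  -11/3 ]
[  0  0    0      0 ]
Nonzero rows / pivot columns: 3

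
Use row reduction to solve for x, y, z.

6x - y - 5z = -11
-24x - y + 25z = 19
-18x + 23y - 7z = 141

(-5, 1, -4)

Forward elimination on [A|b]:
R2 <- R2 - (-4)*R1:  [   0   -5    5  -25 ]
R3 <- R3 - (-3)*R1:  [   0   20  -22  108 ]
R3 <- R3 - (-4)*R2:  [  0   0  -2   8 ]
Row echelon form:
[ 6  -1  -5  |  -11 ]
[ 0  -5   5  |  -25 ]
[ 0   0  -2  |    8 ]
Back-substitution:
z = (8) / -2 = -4
y = (-25 - (5)*(-4)) / -5 = 1
x = (-11 - (-1)*(1) - (-5)*(-4)) / 6 = -5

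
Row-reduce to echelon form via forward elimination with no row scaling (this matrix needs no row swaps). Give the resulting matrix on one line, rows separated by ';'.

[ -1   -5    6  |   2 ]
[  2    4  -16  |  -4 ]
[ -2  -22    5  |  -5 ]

Forward elimination:
R2 <- R2 - (-2)*R1:  [  0  -6  -4   0 ]
R3 <- R3 - (2)*R1:  [   0  -12   -7   -9 ]
R3 <- R3 - (2)*R2:  [  0   0   1  -9 ]
Row echelon form:
[ -1  -5   6  |   2 ]
[  0  -6  -4  |   0 ]
[  0   0   1  |  -9 ]

REF = [-1 -5 6 2; 0 -6 -4 0; 0 0 1 -9]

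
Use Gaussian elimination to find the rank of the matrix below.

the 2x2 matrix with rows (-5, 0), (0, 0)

Row reduction:
Row echelon form:
[ -5  0 ]
[  0  0 ]
Nonzero rows / pivot columns: 1

rank(A) = 1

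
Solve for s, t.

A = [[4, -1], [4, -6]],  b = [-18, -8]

(-5, -2)

Forward elimination on [A|b]:
R2 <- R2 - (1)*R1:  [  0  -5  10 ]
Row echelon form:
[ 4  -1  |  -18 ]
[ 0  -5  |   10 ]
Back-substitution:
t = (10) / -5 = -2
s = (-18 - (-1)*(-2)) / 4 = -5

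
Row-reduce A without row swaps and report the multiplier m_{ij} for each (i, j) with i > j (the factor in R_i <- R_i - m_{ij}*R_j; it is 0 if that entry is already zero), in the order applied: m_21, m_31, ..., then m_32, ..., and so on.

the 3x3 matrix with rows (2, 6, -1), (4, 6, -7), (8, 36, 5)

multipliers: 2, 4, -2

Forward elimination:
R2 <- R2 - (2)*R1:  [  0  -6  -5 ]
R3 <- R3 - (4)*R1:  [  0  12   9 ]
R3 <- R3 - (-2)*R2:  [  0   0  -1 ]
Multipliers (in order of application): m_{21} = 2, m_{31} = 4, m_{32} = -2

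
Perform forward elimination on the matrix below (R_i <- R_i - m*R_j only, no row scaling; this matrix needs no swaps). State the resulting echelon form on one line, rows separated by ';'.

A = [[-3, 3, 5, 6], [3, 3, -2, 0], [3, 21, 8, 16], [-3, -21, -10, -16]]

REF = [-3 3 5 6; 0 6 3 6; 0 0 1 -2; 0 0 0 -4]

Forward elimination:
R2 <- R2 - (-1)*R1:  [ 0  6  3  6 ]
R3 <- R3 - (-1)*R1:  [  0  24  13  22 ]
R4 <- R4 - (1)*R1:  [   0  -24  -15  -22 ]
R3 <- R3 - (4)*R2:  [  0   0   1  -2 ]
R4 <- R4 - (-4)*R2:  [  0   0  -3   2 ]
R4 <- R4 - (-3)*R3:  [  0   0   0  -4 ]
Row echelon form:
[ -3  3  5   6 ]
[  0  6  3   6 ]
[  0  0  1  -2 ]
[  0  0  0  -4 ]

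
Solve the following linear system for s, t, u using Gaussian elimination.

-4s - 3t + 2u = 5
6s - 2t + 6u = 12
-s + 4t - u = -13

Forward elimination on [A|b]:
R2 <- R2 - (-3/2)*R1:  [     0  -13/2      9   39/2 ]
R3 <- R3 - (1/4)*R1:  [     0   19/4   -3/2  -57/4 ]
R3 <- R3 - (-19/26)*R2:  [     0      0  66/13      0 ]
Row echelon form:
[ -4     -3      2  |     5 ]
[  0  -13/2      9  |  39/2 ]
[  0      0  66/13  |     0 ]
Back-substitution:
u = (0) / (66/13) = 0
t = (39/2 - (9)*(0)) / (-13/2) = -3
s = (5 - (-3)*(-3) - (2)*(0)) / -4 = 1

(1, -3, 0)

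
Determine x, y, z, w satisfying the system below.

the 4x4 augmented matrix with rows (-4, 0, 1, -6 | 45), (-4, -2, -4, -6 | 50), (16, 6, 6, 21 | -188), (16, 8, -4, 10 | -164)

Forward elimination on [A|b]:
R2 <- R2 - (1)*R1:  [  0  -2  -5   0   5 ]
R3 <- R3 - (-4)*R1:  [  0   6  10  -3  -8 ]
R4 <- R4 - (-4)*R1:  [   0    8    0  -14   16 ]
R3 <- R3 - (-3)*R2:  [  0   0  -5  -3   7 ]
R4 <- R4 - (-4)*R2:  [   0    0  -20  -14   36 ]
R4 <- R4 - (4)*R3:  [  0   0   0  -2   8 ]
Row echelon form:
[ -4   0   1  -6  |  45 ]
[  0  -2  -5   0  |   5 ]
[  0   0  -5  -3  |   7 ]
[  0   0   0  -2  |   8 ]
Back-substitution:
w = (8) / -2 = -4
z = (7 - (-3)*(-4)) / -5 = 1
y = (5 - (-5)*(1)) / -2 = -5
x = (45 - (1)*(1) - (-6)*(-4)) / -4 = -5

(-5, -5, 1, -4)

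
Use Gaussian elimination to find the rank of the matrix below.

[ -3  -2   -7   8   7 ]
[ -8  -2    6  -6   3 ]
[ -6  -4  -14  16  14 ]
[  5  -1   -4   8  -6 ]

rank(A) = 3

Row reduction:
R2 <- R2 - (8/3)*R1:  [     0   10/3   74/3  -82/3  -47/3 ]
R3 <- R3 - (2)*R1:  [ 0  0  0  0  0 ]
R4 <- R4 - (-5/3)*R1:  [     0  -13/3  -47/3   64/3   17/3 ]
R4 <- R4 - (-13/10)*R2:  [       0        0     82/5    -71/5  -147/10 ]
R3 <-> R4   (pivot in column 3 was zero)
[ -3    -2    -7      8        7 ]
[  0  10/3  74/3  -82/3    -47/3 ]
[  0     0  82/5  -71/5  -147/10 ]
[  0     0     0      0        0 ]
Row echelon form:
[ -3    -2    -7      8        7 ]
[  0  10/3  74/3  -82/3    -47/3 ]
[  0     0  82/5  -71/5  -147/10 ]
[  0     0     0      0        0 ]
Nonzero rows / pivot columns: 3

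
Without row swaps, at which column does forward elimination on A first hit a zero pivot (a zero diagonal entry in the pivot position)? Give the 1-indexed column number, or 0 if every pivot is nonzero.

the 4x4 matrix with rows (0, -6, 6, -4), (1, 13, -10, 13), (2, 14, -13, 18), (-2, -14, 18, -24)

first zero-pivot column = 1

Naive forward elimination:
Pivot entry (1,1) is zero but row 2 has 1 in column 1 -> naive elimination stops; a row interchange (e.g. R1 <-> R2) would be required here.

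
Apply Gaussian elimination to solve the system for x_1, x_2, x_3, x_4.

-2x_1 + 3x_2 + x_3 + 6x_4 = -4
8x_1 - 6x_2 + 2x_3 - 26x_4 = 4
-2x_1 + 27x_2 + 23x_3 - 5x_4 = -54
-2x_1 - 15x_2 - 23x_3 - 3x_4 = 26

(-2, -3, 1, 0)

Forward elimination on [A|b]:
R2 <- R2 - (-4)*R1:  [   0    6    6   -2  -12 ]
R3 <- R3 - (1)*R1:  [   0   24   22  -11  -50 ]
R4 <- R4 - (1)*R1:  [   0  -18  -24   -9   30 ]
R3 <- R3 - (4)*R2:  [  0   0  -2  -3  -2 ]
R4 <- R4 - (-3)*R2:  [   0    0   -6  -15   -6 ]
R4 <- R4 - (3)*R3:  [  0   0   0  -6   0 ]
Row echelon form:
[ -2  3   1   6  |   -4 ]
[  0  6   6  -2  |  -12 ]
[  0  0  -2  -3  |   -2 ]
[  0  0   0  -6  |    0 ]
Back-substitution:
x_4 = (0) / -6 = 0
x_3 = (-2 - (-3)*(0)) / -2 = 1
x_2 = (-12 - (6)*(1) - (-2)*(0)) / 6 = -3
x_1 = (-4 - (3)*(-3) - (1)*(1) - (6)*(0)) / -2 = -2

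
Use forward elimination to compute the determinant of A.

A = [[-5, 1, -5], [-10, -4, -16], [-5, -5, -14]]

Forward elimination:
R2 <- R2 - (2)*R1:  [  0  -6  -6 ]
R3 <- R3 - (1)*R1:  [  0  -6  -9 ]
R3 <- R3 - (1)*R2:  [  0   0  -3 ]
Upper-triangular form:
[ -5   1  -5 ]
[  0  -6  -6 ]
[  0   0  -3 ]
det(A) = (-1)^0 * (-5) * (-6) * (-3) = -90  (0 row swaps -> sign +1)

det(A) = -90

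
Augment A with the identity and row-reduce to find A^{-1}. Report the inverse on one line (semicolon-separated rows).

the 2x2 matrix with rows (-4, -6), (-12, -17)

Gauss-Jordan on [A | I]:
R1 <- (1/-4)*R1:  [    1   3/2  |  -1/4     0 ]
R2 <- R2 - (-12)*R1:  [  0   1  |  -3   1 ]
R1 <- R1 - (3/2)*R2:  [    1     0  |  17/4  -3/2 ]
Right block of [I | A^{-1}] is the inverse:
[ 17/4  -3/2 ]
[   -3     1 ]

inverse = [17/4 -3/2; -3 1]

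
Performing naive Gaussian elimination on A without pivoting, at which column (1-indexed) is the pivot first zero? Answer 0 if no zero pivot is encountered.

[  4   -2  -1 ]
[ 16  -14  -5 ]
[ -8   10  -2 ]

Naive forward elimination:
R2 <- R2 - (4)*R1:  [  0  -6  -1 ]
R3 <- R3 - (-2)*R1:  [  0   6  -4 ]
R3 <- R3 - (-1)*R2:  [  0   0  -5 ]
All pivots nonzero; naive elimination completes without hitting a zero pivot.

first zero-pivot column = 0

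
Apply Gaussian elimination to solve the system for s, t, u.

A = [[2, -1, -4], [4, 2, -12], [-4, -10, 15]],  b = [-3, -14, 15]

Forward elimination on [A|b]:
R2 <- R2 - (2)*R1:  [  0   4  -4  -8 ]
R3 <- R3 - (-2)*R1:  [   0  -12    7    9 ]
R3 <- R3 - (-3)*R2:  [   0    0   -5  -15 ]
Row echelon form:
[ 2  -1  -4  |   -3 ]
[ 0   4  -4  |   -8 ]
[ 0   0  -5  |  -15 ]
Back-substitution:
u = (-15) / -5 = 3
t = (-8 - (-4)*(3)) / 4 = 1
s = (-3 - (-1)*(1) - (-4)*(3)) / 2 = 5

(5, 1, 3)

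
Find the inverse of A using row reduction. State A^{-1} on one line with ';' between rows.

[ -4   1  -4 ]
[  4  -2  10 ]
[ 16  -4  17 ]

inverse = [3/2 -1/4 1/2; 23 -1 6; 4 0 1]

Gauss-Jordan on [A | I]:
R1 <- (1/-4)*R1:  [    1  -1/4     1  |  -1/4     0     0 ]
R2 <- R2 - (4)*R1:  [  0  -1   6  |   1   1   0 ]
R3 <- R3 - (16)*R1:  [ 0  0  1  |  4  0  1 ]
R2 <- (1/-1)*R2:  [  0   1  -6  |  -1  -1   0 ]
R1 <- R1 - (-1/4)*R2:  [    1     0  -1/2  |  -1/2  -1/4     0 ]
R1 <- R1 - (-1/2)*R3:  [    1     0     0  |   3/2  -1/4   1/2 ]
R2 <- R2 - (-6)*R3:  [  0   1   0  |  23  -1   6 ]
Right block of [I | A^{-1}] is the inverse:
[ 3/2  -1/4  1/2 ]
[  23    -1    6 ]
[   4     0    1 ]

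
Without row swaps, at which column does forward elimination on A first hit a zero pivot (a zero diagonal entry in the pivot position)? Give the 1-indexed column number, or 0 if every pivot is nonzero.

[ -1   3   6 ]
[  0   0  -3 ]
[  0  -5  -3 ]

Naive forward elimination:
Matrix at this point:
[ -1   3   6 ]
[  0   0  -3 ]
[  0  -5  -3 ]
Pivot entry (2,2) is zero but row 3 has -5 in column 2 -> naive elimination stops; a row interchange (e.g. R2 <-> R3) would be required here.

first zero-pivot column = 2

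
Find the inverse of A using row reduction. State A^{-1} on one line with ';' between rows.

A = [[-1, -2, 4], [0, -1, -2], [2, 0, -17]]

Gauss-Jordan on [A | I]:
R1 <- (1/-1)*R1:  [  1   2  -4  |  -1   0   0 ]
R3 <- R3 - (2)*R1:  [  0  -4  -9  |   2   0   1 ]
R2 <- (1/-1)*R2:  [  0   1   2  |   0  -1   0 ]
R1 <- R1 - (2)*R2:  [  1   0  -8  |  -1   2   0 ]
R3 <- R3 - (-4)*R2:  [  0   0  -1  |   2  -4   1 ]
R3 <- (1/-1)*R3:  [  0   0   1  |  -2   4  -1 ]
R1 <- R1 - (-8)*R3:  [   1    0    0  |  -17   34   -8 ]
R2 <- R2 - (2)*R3:  [  0   1   0  |   4  -9   2 ]
Right block of [I | A^{-1}] is the inverse:
[ -17  34  -8 ]
[   4  -9   2 ]
[  -2   4  -1 ]

inverse = [-17 34 -8; 4 -9 2; -2 4 -1]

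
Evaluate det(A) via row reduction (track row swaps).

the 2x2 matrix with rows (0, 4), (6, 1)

det(A) = -24

Forward elimination:
R1 <-> R2   (pivot in column 1 was zero)
[ 6  1 ]
[ 0  4 ]
Upper-triangular form:
[ 6  1 ]
[ 0  4 ]
det(A) = (-1)^1 * (6) * (4) = -24  (1 row swap -> sign -1)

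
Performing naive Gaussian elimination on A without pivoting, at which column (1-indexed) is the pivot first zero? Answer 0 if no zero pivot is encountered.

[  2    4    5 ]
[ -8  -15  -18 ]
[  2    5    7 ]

first zero-pivot column = 3

Naive forward elimination:
R2 <- R2 - (-4)*R1:  [ 0  1  2 ]
R3 <- R3 - (1)*R1:  [ 0  1  2 ]
R3 <- R3 - (1)*R2:  [ 0  0  0 ]
Matrix at this point:
[ 2  4  5 ]
[ 0  1  2 ]
[ 0  0  0 ]
Pivot entry (3,3) in the last row is zero and there are no rows below to swap with -> zero pivot in column 3 (A is singular).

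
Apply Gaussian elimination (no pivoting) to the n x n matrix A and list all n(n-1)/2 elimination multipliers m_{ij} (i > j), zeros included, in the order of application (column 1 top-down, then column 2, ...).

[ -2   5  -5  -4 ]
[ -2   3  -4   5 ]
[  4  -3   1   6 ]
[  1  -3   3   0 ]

Forward elimination:
R2 <- R2 - (1)*R1:  [  0  -2   1   9 ]
R3 <- R3 - (-2)*R1:  [  0   7  -9  -2 ]
R4 <- R4 - (-1/2)*R1:  [    0  -1/2   1/2    -2 ]
R3 <- R3 - (-7/2)*R2:  [     0      0  -11/2   59/2 ]
R4 <- R4 - (1/4)*R2:  [     0      0    1/4  -17/4 ]
R4 <- R4 - (-1/22)*R3:  [      0       0       0  -32/11 ]
Multipliers (in order of application): m_{21} = 1, m_{31} = -2, m_{41} = -1/2, m_{32} = -7/2, m_{42} = 1/4, m_{43} = -1/22

multipliers: 1, -2, -1/2, -7/2, 1/4, -1/22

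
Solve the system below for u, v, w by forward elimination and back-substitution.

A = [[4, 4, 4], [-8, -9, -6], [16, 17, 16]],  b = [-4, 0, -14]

(0, 2, -3)

Forward elimination on [A|b]:
R2 <- R2 - (-2)*R1:  [  0  -1   2  -8 ]
R3 <- R3 - (4)*R1:  [ 0  1  0  2 ]
R3 <- R3 - (-1)*R2:  [  0   0   2  -6 ]
Row echelon form:
[ 4   4  4  |  -4 ]
[ 0  -1  2  |  -8 ]
[ 0   0  2  |  -6 ]
Back-substitution:
w = (-6) / 2 = -3
v = (-8 - (2)*(-3)) / -1 = 2
u = (-4 - (4)*(2) - (4)*(-3)) / 4 = 0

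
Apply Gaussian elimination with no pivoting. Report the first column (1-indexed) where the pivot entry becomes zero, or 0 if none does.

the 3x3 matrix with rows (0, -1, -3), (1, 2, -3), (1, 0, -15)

first zero-pivot column = 1

Naive forward elimination:
Pivot entry (1,1) is zero but row 2 has 1 in column 1 -> naive elimination stops; a row interchange (e.g. R1 <-> R2) would be required here.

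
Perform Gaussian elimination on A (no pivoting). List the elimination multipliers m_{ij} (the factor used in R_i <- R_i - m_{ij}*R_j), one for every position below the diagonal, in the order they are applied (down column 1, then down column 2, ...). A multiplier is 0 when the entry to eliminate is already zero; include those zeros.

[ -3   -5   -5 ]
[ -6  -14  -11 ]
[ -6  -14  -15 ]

Forward elimination:
R2 <- R2 - (2)*R1:  [  0  -4  -1 ]
R3 <- R3 - (2)*R1:  [  0  -4  -5 ]
R3 <- R3 - (1)*R2:  [  0   0  -4 ]
Multipliers (in order of application): m_{21} = 2, m_{31} = 2, m_{32} = 1

multipliers: 2, 2, 1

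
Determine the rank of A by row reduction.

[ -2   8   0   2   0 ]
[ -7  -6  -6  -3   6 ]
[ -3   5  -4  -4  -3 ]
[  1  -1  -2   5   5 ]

Row reduction:
R2 <- R2 - (7/2)*R1:  [   0  -34   -6  -10    6 ]
R3 <- R3 - (3/2)*R1:  [  0  -7  -4  -7  -3 ]
R4 <- R4 - (-1/2)*R1:  [  0   3  -2   6   5 ]
R3 <- R3 - (7/34)*R2:  [      0       0  -47/17  -84/17  -72/17 ]
R4 <- R4 - (-3/34)*R2:  [      0       0  -43/17   87/17   94/17 ]
R4 <- R4 - (43/47)*R3:  [      0       0       0  453/47  442/47 ]
Row echelon form:
[ -2    8       0       2       0 ]
[  0  -34      -6     -10       6 ]
[  0    0  -47/17  -84/17  -72/17 ]
[  0    0       0  453/47  442/47 ]
Nonzero rows / pivot columns: 4

rank(A) = 4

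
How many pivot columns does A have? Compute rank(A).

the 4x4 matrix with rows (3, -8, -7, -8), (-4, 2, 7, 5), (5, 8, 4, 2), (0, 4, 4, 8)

rank(A) = 4

Row reduction:
R2 <- R2 - (-4/3)*R1:  [     0  -26/3   -7/3  -17/3 ]
R3 <- R3 - (5/3)*R1:  [    0  64/3  47/3  46/3 ]
R3 <- R3 - (-32/13)*R2:  [      0       0  129/13   18/13 ]
R4 <- R4 - (-6/13)*R2:  [     0      0  38/13  70/13 ]
R4 <- R4 - (38/129)*R3:  [      0       0       0  214/43 ]
Row echelon form:
[ 3     -8      -7      -8 ]
[ 0  -26/3    -7/3   -17/3 ]
[ 0      0  129/13   18/13 ]
[ 0      0       0  214/43 ]
Nonzero rows / pivot columns: 4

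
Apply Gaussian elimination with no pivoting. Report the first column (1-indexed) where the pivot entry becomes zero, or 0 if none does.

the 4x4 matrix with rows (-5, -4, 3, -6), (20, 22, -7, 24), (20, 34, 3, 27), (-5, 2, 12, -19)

Naive forward elimination:
R2 <- R2 - (-4)*R1:  [ 0  6  5  0 ]
R3 <- R3 - (-4)*R1:  [  0  18  15   3 ]
R4 <- R4 - (1)*R1:  [   0    6    9  -13 ]
R3 <- R3 - (3)*R2:  [ 0  0  0  3 ]
R4 <- R4 - (1)*R2:  [   0    0    4  -13 ]
Matrix at this point:
[ -5  -4  3   -6 ]
[  0   6  5    0 ]
[  0   0  0    3 ]
[  0   0  4  -13 ]
Pivot entry (3,3) is zero but row 4 has 4 in column 3 -> naive elimination stops; a row interchange (e.g. R3 <-> R4) would be required here.

first zero-pivot column = 3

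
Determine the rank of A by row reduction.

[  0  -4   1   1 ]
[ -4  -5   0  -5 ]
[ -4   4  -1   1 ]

Row reduction:
R1 <-> R2   (pivot in column 1 was zero)
[ -4  -5   0  -5 ]
[  0  -4   1   1 ]
[ -4   4  -1   1 ]
R3 <- R3 - (1)*R1:  [  0   9  -1   6 ]
R3 <- R3 - (-9/4)*R2:  [    0     0   5/4  33/4 ]
Row echelon form:
[ -4  -5    0    -5 ]
[  0  -4    1     1 ]
[  0   0  5/4  33/4 ]
Nonzero rows / pivot columns: 3

rank(A) = 3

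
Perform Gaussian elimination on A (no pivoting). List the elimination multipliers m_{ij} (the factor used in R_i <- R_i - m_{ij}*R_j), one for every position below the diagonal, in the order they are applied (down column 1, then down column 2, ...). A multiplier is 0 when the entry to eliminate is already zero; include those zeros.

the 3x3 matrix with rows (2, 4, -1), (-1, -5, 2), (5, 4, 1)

multipliers: -1/2, 5/2, 2

Forward elimination:
R2 <- R2 - (-1/2)*R1:  [   0   -3  3/2 ]
R3 <- R3 - (5/2)*R1:  [   0   -6  7/2 ]
R3 <- R3 - (2)*R2:  [   0    0  1/2 ]
Multipliers (in order of application): m_{21} = -1/2, m_{31} = 5/2, m_{32} = 2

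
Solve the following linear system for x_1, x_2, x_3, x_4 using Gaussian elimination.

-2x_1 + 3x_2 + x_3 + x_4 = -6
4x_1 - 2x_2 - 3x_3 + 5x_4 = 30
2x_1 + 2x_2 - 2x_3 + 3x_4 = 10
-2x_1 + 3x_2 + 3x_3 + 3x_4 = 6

Forward elimination on [A|b]:
R2 <- R2 - (-2)*R1:  [  0   4  -1   7  18 ]
R3 <- R3 - (-1)*R1:  [  0   5  -1   4   4 ]
R4 <- R4 - (1)*R1:  [  0   0   2   2  12 ]
R3 <- R3 - (5/4)*R2:  [     0      0    1/4  -19/4  -37/2 ]
R4 <- R4 - (8)*R3:  [   0    0    0   40  160 ]
Row echelon form:
[ -2  3    1      1  |     -6 ]
[  0  4   -1      7  |     18 ]
[  0  0  1/4  -19/4  |  -37/2 ]
[  0  0    0     40  |    160 ]
Back-substitution:
x_4 = (160) / 40 = 4
x_3 = (-37/2 - (-19/4)*(4)) / (1/4) = 2
x_2 = (18 - (-1)*(2) - (7)*(4)) / 4 = -2
x_1 = (-6 - (3)*(-2) - (1)*(2) - (1)*(4)) / -2 = 3

(3, -2, 2, 4)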